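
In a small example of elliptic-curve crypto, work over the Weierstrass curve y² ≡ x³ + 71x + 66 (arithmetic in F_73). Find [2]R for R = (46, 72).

tangent at (46, 72): λ = (3·46² + 71)/(2·72) ≡ 68/71. 71⁻¹ ≡ 36 (mod 73), so λ ≡ 68·36 ≡ 39.
  x = λ² - 46 - 46 = 1521 - 92 ≡ 42; y = λ·(46 - 42) - 72 ≡ 11. → (42, 11)

(42, 11)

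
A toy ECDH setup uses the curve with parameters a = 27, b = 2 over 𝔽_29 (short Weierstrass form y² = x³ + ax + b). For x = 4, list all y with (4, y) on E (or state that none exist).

x³ + 27x + 2 = 174 ≡ 0 (mod 29).
Only y = 0 satisfies y² ≡ 0.

0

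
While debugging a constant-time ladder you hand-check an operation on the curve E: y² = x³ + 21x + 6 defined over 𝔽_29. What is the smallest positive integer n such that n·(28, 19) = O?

2P: tangent at (28, 19): λ = (3·28² + 21)/(2·19) ≡ 24/9. 9⁻¹ ≡ 13 (mod 29), so λ ≡ 24·13 ≡ 22.
  x = λ² - 28 - 28 = 484 - 56 ≡ 22; y = λ·(28 - 22) - 19 ≡ 26. → (22, 26)
3P: (22, 26) + (28, 19). λ = (19 - 26)/(28 - 22) ≡ 22/6 mod 29. 6⁻¹ ≡ 5 (mod 29), so λ ≡ 23.
  x = λ² - 22 - 28 = 529 - 50 ≡ 15; y = λ·(22 - 15) - 26 ≡ 19. → (15, 19)
4P: (15, 19) + (28, 19). λ = (19 - 19)/(28 - 15) ≡ 0/13 mod 29. 13⁻¹ ≡ 9 (mod 29) since 13·9 = 117 ≡ 1, so λ ≡ 0.
  x = λ² - 15 - 28 = 0 - 43 ≡ 15; y = λ·(15 - 15) - 19 ≡ 10. → (15, 10)
5P: (15, 10) + (28, 19). λ = (19 - 10)/(28 - 15) ≡ 9/13 mod 29. 13⁻¹ ≡ 9 (mod 29), so λ ≡ 23.
  x = λ² - 15 - 28 = 529 - 43 ≡ 22; y = λ·(15 - 22) - 10 ≡ 3. → (22, 3)
6P: (22, 3) + (28, 19). λ = (19 - 3)/(28 - 22) ≡ 16/6 mod 29. 6⁻¹ ≡ 5 (mod 29) since 6·5 = 30 ≡ 1, so λ ≡ 22.
  x = λ² - 22 - 28 = 484 - 50 ≡ 28; y = λ·(22 - 28) - 3 ≡ 10. → (28, 10)
7P: (28, 10) + (28, 19): same x and y₁ ≡ -y₂, so the sum is O.
7P = O, so the order is 7.

7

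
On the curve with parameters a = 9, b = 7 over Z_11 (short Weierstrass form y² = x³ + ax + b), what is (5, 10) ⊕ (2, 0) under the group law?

(5, 10) + (2, 0). λ = (0 - 10)/(2 - 5) ≡ 1/8 mod 11. 8⁻¹ ≡ 7 (mod 11), so λ ≡ 7.
  x = λ² - 5 - 2 = 49 - 7 ≡ 9; y = λ·(5 - 9) - 10 ≡ 6. → (9, 6)

(9, 6)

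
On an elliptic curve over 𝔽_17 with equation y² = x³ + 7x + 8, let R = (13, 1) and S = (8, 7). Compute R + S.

(9, 1)

(13, 1) + (8, 7). λ = (7 - 1)/(8 - 13) ≡ 6/12 mod 17. 12⁻¹ ≡ 10 (mod 17) since 12·10 = 120 ≡ 1, so λ ≡ 9.
  x = λ² - 13 - 8 = 81 - 21 ≡ 9; y = λ·(13 - 9) - 1 ≡ 1. → (9, 1)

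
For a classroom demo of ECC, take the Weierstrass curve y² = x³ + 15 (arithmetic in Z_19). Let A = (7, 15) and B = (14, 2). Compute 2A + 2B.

(17, 8)

First 2A:
Repeated addition: build up to 2A.
2A: tangent at (7, 15): λ = (3·7² + 0)/(2·15) ≡ 14/11. 11⁻¹ ≡ 7 (mod 19), so λ ≡ 14·7 ≡ 3.
  x = λ² - 7 - 7 = 9 - 14 ≡ 14; y = λ·(7 - 14) - 15 ≡ 2. → (14, 2)
2A = (14, 2).
Next 2B:
Repeated addition: build up to 2B.
2B: tangent at (14, 2): λ = (3·14² + 0)/(2·2) ≡ 18/4. 4⁻¹ ≡ 5 (mod 19), so λ ≡ 18·5 ≡ 14.
  x = λ² - 14 - 14 = 196 - 28 ≡ 16; y = λ·(14 - 16) - 2 ≡ 8. → (16, 8)
2B = (16, 8).
Finally 2A + 2B:
(14, 2) + (16, 8). λ = (8 - 2)/(16 - 14) ≡ 6/2 mod 19. 2⁻¹ ≡ 10 (mod 19), so λ ≡ 3.
  x = λ² - 14 - 16 = 9 - 30 ≡ 17; y = λ·(14 - 17) - 2 ≡ 8. → (17, 8)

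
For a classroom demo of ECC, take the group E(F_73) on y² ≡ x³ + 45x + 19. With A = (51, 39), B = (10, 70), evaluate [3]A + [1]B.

(42, 71)

First 3A:
Repeated addition: build up to 3A.
2A: tangent at (51, 39): λ = (3·51² + 45)/(2·39) ≡ 37/5. 5⁻¹ ≡ 44 (mod 73), so λ ≡ 37·44 ≡ 22.
  x = λ² - 51 - 51 = 484 - 102 ≡ 17; y = λ·(51 - 17) - 39 ≡ 52. → (17, 52)
3A: (17, 52) + (51, 39). λ = (39 - 52)/(51 - 17) ≡ 60/34 mod 73. 34⁻¹ ≡ 58 (mod 73), so λ ≡ 49.
  x = λ² - 17 - 51 = 2401 - 68 ≡ 70; y = λ·(17 - 70) - 52 ≡ 52. → (70, 52)
3A = (70, 52).
Finally 3A + B:
(70, 52) + (10, 70). λ = (70 - 52)/(10 - 70) ≡ 18/13 mod 73. 13⁻¹ ≡ 45 (mod 73), so λ ≡ 7.
  x = λ² - 70 - 10 = 49 - 80 ≡ 42; y = λ·(70 - 42) - 52 ≡ 71. → (42, 71)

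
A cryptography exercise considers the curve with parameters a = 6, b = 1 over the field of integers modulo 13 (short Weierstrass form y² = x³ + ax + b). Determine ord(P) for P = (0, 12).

2P: tangent at (0, 12): λ = (3·0² + 6)/(2·12) ≡ 6/11. 11⁻¹ ≡ 6 (mod 13) since 11·6 = 66 ≡ 1, so λ ≡ 6·6 ≡ 10.
  x = λ² - 0 - 0 = 100 - 0 ≡ 9; y = λ·(0 - 9) - 12 ≡ 2. → (9, 2)
3P: (9, 2) + (0, 12). λ = (12 - 2)/(0 - 9) ≡ 10/4 mod 13. 4⁻¹ ≡ 10 (mod 13) since 4·10 = 40 ≡ 1, so λ ≡ 9.
  x = λ² - 9 - 0 = 81 - 9 ≡ 7; y = λ·(9 - 7) - 2 ≡ 3. → (7, 3)
4P: (7, 3) + (0, 12). λ = (12 - 3)/(0 - 7) ≡ 9/6 mod 13. 6⁻¹ ≡ 11 (mod 13), so λ ≡ 8.
  x = λ² - 7 - 0 = 64 - 7 ≡ 5; y = λ·(7 - 5) - 3 ≡ 0. → (5, 0)
5P: (5, 0) + (0, 12). λ = (12 - 0)/(0 - 5) ≡ 12/8 mod 13. 8⁻¹ ≡ 5 (mod 13), so λ ≡ 8.
  x = λ² - 5 - 0 = 64 - 5 ≡ 7; y = λ·(5 - 7) - 0 ≡ 10. → (7, 10)
6P: (7, 10) + (0, 12). λ = (12 - 10)/(0 - 7) ≡ 2/6 mod 13. 6⁻¹ ≡ 11 (mod 13) since 6·11 = 66 ≡ 1, so λ ≡ 9.
  x = λ² - 7 - 0 = 81 - 7 ≡ 9; y = λ·(7 - 9) - 10 ≡ 11. → (9, 11)
7P: (9, 11) + (0, 12). λ = (12 - 11)/(0 - 9) ≡ 1/4 mod 13. 4⁻¹ ≡ 10 (mod 13) since 4·10 = 40 ≡ 1, so λ ≡ 10.
  x = λ² - 9 - 0 = 100 - 9 ≡ 0; y = λ·(9 - 0) - 11 ≡ 1. → (0, 1)
8P: (0, 1) + (0, 12): same x and y₁ ≡ -y₂, so the sum is O.
8P = O, so the order is 8.

8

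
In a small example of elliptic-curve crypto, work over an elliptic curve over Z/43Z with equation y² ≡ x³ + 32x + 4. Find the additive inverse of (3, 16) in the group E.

-(3, 16) = (3, -16 mod 43) = (3, 27).

(3, 27)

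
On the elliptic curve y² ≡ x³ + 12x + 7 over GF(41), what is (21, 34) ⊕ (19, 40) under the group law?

(21, 34) + (19, 40). λ = (40 - 34)/(19 - 21) ≡ 6/39 mod 41. 39⁻¹ ≡ 20 (mod 41) since 39·20 = 780 ≡ 1, so λ ≡ 38.
  x = λ² - 21 - 19 = 1444 - 40 ≡ 10; y = λ·(21 - 10) - 34 ≡ 15. → (10, 15)

(10, 15)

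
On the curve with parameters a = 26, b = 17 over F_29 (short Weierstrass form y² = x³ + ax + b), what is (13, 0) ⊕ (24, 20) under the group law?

(14, 14)

(13, 0) + (24, 20). λ = (20 - 0)/(24 - 13) ≡ 20/11 mod 29. 11⁻¹ ≡ 8 (mod 29) since 11·8 = 88 ≡ 1, so λ ≡ 15.
  x = λ² - 13 - 24 = 225 - 37 ≡ 14; y = λ·(13 - 14) - 0 ≡ 14. → (14, 14)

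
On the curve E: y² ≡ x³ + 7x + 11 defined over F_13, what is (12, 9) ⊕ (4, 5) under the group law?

(7, 0)

(12, 9) + (4, 5). λ = (5 - 9)/(4 - 12) ≡ 9/5 mod 13. 5⁻¹ ≡ 8 (mod 13), so λ ≡ 7.
  x = λ² - 12 - 4 = 49 - 16 ≡ 7; y = λ·(12 - 7) - 9 ≡ 0. → (7, 0)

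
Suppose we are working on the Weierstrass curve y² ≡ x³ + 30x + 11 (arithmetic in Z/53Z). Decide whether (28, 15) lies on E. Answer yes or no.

y² = 15² ≡ 13; x³ + 30x + 11 = 22803 ≡ 13 (mod 53). 13 = 13.

yes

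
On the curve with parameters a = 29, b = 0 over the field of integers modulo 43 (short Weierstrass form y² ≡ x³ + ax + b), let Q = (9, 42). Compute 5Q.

(17, 17)

Repeated addition: build up to 5Q.
2Q: tangent at (9, 42): λ = (3·9² + 29)/(2·42) ≡ 14/41. 41⁻¹ ≡ 21 (mod 43), so λ ≡ 14·21 ≡ 36.
  x = λ² - 9 - 9 = 1296 - 18 ≡ 31; y = λ·(9 - 31) - 42 ≡ 26. → (31, 26)
3Q: (31, 26) + (9, 42). λ = (42 - 26)/(9 - 31) ≡ 16/21 mod 43. 21⁻¹ ≡ 41 (mod 43), so λ ≡ 11.
  x = λ² - 31 - 9 = 121 - 40 ≡ 38; y = λ·(31 - 38) - 26 ≡ 26. → (38, 26)
4Q: (38, 26) + (9, 42). λ = (42 - 26)/(9 - 38) ≡ 16/14 mod 43. 14⁻¹ ≡ 40 (mod 43) since 14·40 = 560 ≡ 1, so λ ≡ 38.
  x = λ² - 38 - 9 = 1444 - 47 ≡ 21; y = λ·(38 - 21) - 26 ≡ 18. → (21, 18)
5Q: (21, 18) + (9, 42). λ = (42 - 18)/(9 - 21) ≡ 24/31 mod 43. 31⁻¹ ≡ 25 (mod 43) since 31·25 = 775 ≡ 1, so λ ≡ 41.
  x = λ² - 21 - 9 = 1681 - 30 ≡ 17; y = λ·(21 - 17) - 18 ≡ 17. → (17, 17)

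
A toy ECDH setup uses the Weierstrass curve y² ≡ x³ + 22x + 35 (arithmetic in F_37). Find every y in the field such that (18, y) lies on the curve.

11, 26

x³ + 22x + 35 = 6263 ≡ 10 (mod 37).
Square roots of 10 mod 37: 11 and 26 (since 11² = 121 ≡ 10).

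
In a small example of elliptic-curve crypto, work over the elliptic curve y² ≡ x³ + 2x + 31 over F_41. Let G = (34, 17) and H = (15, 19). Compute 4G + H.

First 4G:
Double-and-add on 4 = (100)₂. Start with G = (34, 17) for the leading 1-bit.
double: tangent at (34, 17): λ = (3·34² + 2)/(2·17) ≡ 26/34. 34⁻¹ ≡ 35 (mod 41), so λ ≡ 26·35 ≡ 8.
  x = λ² - 34 - 34 = 64 - 68 ≡ 37; y = λ·(34 - 37) - 17 ≡ 0. → (37, 0)
double: (37, 0) + (37, 0): same x and y₁ ≡ -y₂, so the sum is O.
4G = O.
Finally 4G + H:
O + (15, 19) = (15, 19) (identity).

(15, 19)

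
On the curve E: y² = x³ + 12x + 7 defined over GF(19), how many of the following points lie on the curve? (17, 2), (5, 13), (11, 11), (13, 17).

(17, 2): 2² ≡ 4, rhs ≡ 13 → off.
(5, 13): 13² ≡ 17, rhs ≡ 2 → off.
(11, 11): 11² ≡ 7, rhs ≡ 7 → on.
(13, 17): 17² ≡ 4, rhs ≡ 4 → on.

2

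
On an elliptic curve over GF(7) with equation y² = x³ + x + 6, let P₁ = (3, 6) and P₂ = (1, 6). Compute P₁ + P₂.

(3, 1)

(3, 6) + (1, 6). λ = (6 - 6)/(1 - 3) ≡ 0/5 mod 7. 5⁻¹ ≡ 3 (mod 7), so λ ≡ 0.
  x = λ² - 3 - 1 = 0 - 4 ≡ 3; y = λ·(3 - 3) - 6 ≡ 1. → (3, 1)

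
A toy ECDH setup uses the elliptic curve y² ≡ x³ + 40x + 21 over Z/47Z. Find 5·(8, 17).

(17, 31)

Write G = (8, 17).
Repeated addition: build up to 5G.
2G: tangent at (8, 17): λ = (3·8² + 40)/(2·17) ≡ 44/34. 34⁻¹ ≡ 18 (mod 47), so λ ≡ 44·18 ≡ 40.
  x = λ² - 8 - 8 = 1600 - 16 ≡ 33; y = λ·(8 - 33) - 17 ≡ 17. → (33, 17)
3G: (33, 17) + (8, 17). λ = (17 - 17)/(8 - 33) ≡ 0/22 mod 47. 22⁻¹ ≡ 15 (mod 47), so λ ≡ 0.
  x = λ² - 33 - 8 = 0 - 41 ≡ 6; y = λ·(33 - 6) - 17 ≡ 30. → (6, 30)
4G: (6, 30) + (8, 17). λ = (17 - 30)/(8 - 6) ≡ 34/2 mod 47. 2⁻¹ ≡ 24 (mod 47) since 2·24 = 48 ≡ 1, so λ ≡ 17.
  x = λ² - 6 - 8 = 289 - 14 ≡ 40; y = λ·(6 - 40) - 30 ≡ 3. → (40, 3)
5G: (40, 3) + (8, 17). λ = (17 - 3)/(8 - 40) ≡ 14/15 mod 47. 15⁻¹ ≡ 22 (mod 47), so λ ≡ 26.
  x = λ² - 40 - 8 = 676 - 48 ≡ 17; y = λ·(40 - 17) - 3 ≡ 31. → (17, 31)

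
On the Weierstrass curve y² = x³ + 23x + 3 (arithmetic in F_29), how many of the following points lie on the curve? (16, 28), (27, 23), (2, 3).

(16, 28): 28² ≡ 1, rhs ≡ 1 → on.
(27, 23): 23² ≡ 7, rhs ≡ 7 → on.
(2, 3): 3² ≡ 9, rhs ≡ 28 → off.

2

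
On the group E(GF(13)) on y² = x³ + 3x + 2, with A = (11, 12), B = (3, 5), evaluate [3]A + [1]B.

(2, 9)

First 3A:
Repeated addition: build up to 3A.
2A: tangent at (11, 12): λ = (3·11² + 3)/(2·12) ≡ 2/11. 11⁻¹ ≡ 6 (mod 13), so λ ≡ 2·6 ≡ 12.
  x = λ² - 11 - 11 = 144 - 22 ≡ 5; y = λ·(11 - 5) - 12 ≡ 8. → (5, 8)
3A: (5, 8) + (11, 12). λ = (12 - 8)/(11 - 5) ≡ 4/6 mod 13. 6⁻¹ ≡ 11 (mod 13), so λ ≡ 5.
  x = λ² - 5 - 11 = 25 - 16 ≡ 9; y = λ·(5 - 9) - 8 ≡ 11. → (9, 11)
3A = (9, 11).
Finally 3A + B:
(9, 11) + (3, 5). λ = (5 - 11)/(3 - 9) ≡ 7/7 mod 13. 7⁻¹ ≡ 2 (mod 13) since 7·2 = 14 ≡ 1, so λ ≡ 1.
  x = λ² - 9 - 3 = 1 - 12 ≡ 2; y = λ·(9 - 2) - 11 ≡ 9. → (2, 9)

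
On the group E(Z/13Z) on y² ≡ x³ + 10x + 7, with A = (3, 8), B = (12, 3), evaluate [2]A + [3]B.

(3, 8)

First 2A:
Repeated addition: build up to 2A.
2A: tangent at (3, 8): λ = (3·3² + 10)/(2·8) ≡ 11/3. 3⁻¹ ≡ 9 (mod 13), so λ ≡ 11·9 ≡ 8.
  x = λ² - 3 - 3 = 64 - 6 ≡ 6; y = λ·(3 - 6) - 8 ≡ 7. → (6, 7)
2A = (6, 7).
Next 3B:
Repeated addition: build up to 3B.
2B: tangent at (12, 3): λ = (3·12² + 10)/(2·3) ≡ 0/6. 6⁻¹ ≡ 11 (mod 13), so λ ≡ 0·11 ≡ 0.
  x = λ² - 12 - 12 = 0 - 24 ≡ 2; y = λ·(12 - 2) - 3 ≡ 10. → (2, 10)
3B: (2, 10) + (12, 3). λ = (3 - 10)/(12 - 2) ≡ 6/10 mod 13. 10⁻¹ ≡ 4 (mod 13) since 10·4 = 40 ≡ 1, so λ ≡ 11.
  x = λ² - 2 - 12 = 121 - 14 ≡ 3; y = λ·(2 - 3) - 10 ≡ 5. → (3, 5)
3B = (3, 5).
Finally 2A + 3B:
(6, 7) + (3, 5). λ = (5 - 7)/(3 - 6) ≡ 11/10 mod 13. 10⁻¹ ≡ 4 (mod 13), so λ ≡ 5.
  x = λ² - 6 - 3 = 25 - 9 ≡ 3; y = λ·(6 - 3) - 7 ≡ 8. → (3, 8)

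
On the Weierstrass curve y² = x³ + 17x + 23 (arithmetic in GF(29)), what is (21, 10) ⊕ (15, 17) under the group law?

(0, 9)

(21, 10) + (15, 17). λ = (17 - 10)/(15 - 21) ≡ 7/23 mod 29. 23⁻¹ ≡ 24 (mod 29), so λ ≡ 23.
  x = λ² - 21 - 15 = 529 - 36 ≡ 0; y = λ·(21 - 0) - 10 ≡ 9. → (0, 9)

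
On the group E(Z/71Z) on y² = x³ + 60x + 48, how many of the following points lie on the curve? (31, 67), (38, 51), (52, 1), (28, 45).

(31, 67): 67² ≡ 16, rhs ≡ 33 → off.
(38, 51): 51² ≡ 45, rhs ≡ 45 → on.
(52, 1): 1² ≡ 1, rhs ≡ 1 → on.
(28, 45): 45² ≡ 37, rhs ≡ 37 → on.

3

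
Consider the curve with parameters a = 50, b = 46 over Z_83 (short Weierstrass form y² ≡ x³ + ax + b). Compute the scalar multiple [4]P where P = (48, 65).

Double-and-add on 4 = (100)₂. Start with P = (48, 65) for the leading 1-bit.
double: tangent at (48, 65): λ = (3·48² + 50)/(2·65) ≡ 73/47. 47⁻¹ ≡ 53 (mod 83), so λ ≡ 73·53 ≡ 51.
  x = λ² - 48 - 48 = 2601 - 96 ≡ 15; y = λ·(48 - 15) - 65 ≡ 41. → (15, 41)
double: tangent at (15, 41): λ = (3·15² + 50)/(2·41) ≡ 61/82. 82⁻¹ ≡ 82 (mod 83), so λ ≡ 61·82 ≡ 22.
  x = λ² - 15 - 15 = 484 - 30 ≡ 39; y = λ·(15 - 39) - 41 ≡ 12. → (39, 12)

(39, 12)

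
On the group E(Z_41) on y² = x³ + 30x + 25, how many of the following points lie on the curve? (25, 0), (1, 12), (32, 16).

(25, 0): 0² ≡ 0, rhs ≡ 0 → on.
(1, 12): 12² ≡ 21, rhs ≡ 15 → off.
(32, 16): 16² ≡ 10, rhs ≡ 10 → on.

2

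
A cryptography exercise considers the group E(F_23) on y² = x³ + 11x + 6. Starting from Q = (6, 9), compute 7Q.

(6, 14)

Repeated addition: build up to 7Q.
2Q: tangent at (6, 9): λ = (3·6² + 11)/(2·9) ≡ 4/18. 18⁻¹ ≡ 9 (mod 23) since 18·9 = 162 ≡ 1, so λ ≡ 4·9 ≡ 13.
  x = λ² - 6 - 6 = 169 - 12 ≡ 19; y = λ·(6 - 19) - 9 ≡ 6. → (19, 6)
3Q: (19, 6) + (6, 9). λ = (9 - 6)/(6 - 19) ≡ 3/10 mod 23. 10⁻¹ ≡ 7 (mod 23), so λ ≡ 21.
  x = λ² - 19 - 6 = 441 - 25 ≡ 2; y = λ·(19 - 2) - 6 ≡ 6. → (2, 6)
4Q: (2, 6) + (6, 9). λ = (9 - 6)/(6 - 2) ≡ 3/4 mod 23. 4⁻¹ ≡ 6 (mod 23) since 4·6 = 24 ≡ 1, so λ ≡ 18.
  x = λ² - 2 - 6 = 324 - 8 ≡ 17; y = λ·(2 - 17) - 6 ≡ 0. → (17, 0)
5Q: (17, 0) + (6, 9). λ = (9 - 0)/(6 - 17) ≡ 9/12 mod 23. 12⁻¹ ≡ 2 (mod 23) since 12·2 = 24 ≡ 1, so λ ≡ 18.
  x = λ² - 17 - 6 = 324 - 23 ≡ 2; y = λ·(17 - 2) - 0 ≡ 17. → (2, 17)
6Q: (2, 17) + (6, 9). λ = (9 - 17)/(6 - 2) ≡ 15/4 mod 23. 4⁻¹ ≡ 6 (mod 23) since 4·6 = 24 ≡ 1, so λ ≡ 21.
  x = λ² - 2 - 6 = 441 - 8 ≡ 19; y = λ·(2 - 19) - 17 ≡ 17. → (19, 17)
7Q: (19, 17) + (6, 9). λ = (9 - 17)/(6 - 19) ≡ 15/10 mod 23. 10⁻¹ ≡ 7 (mod 23) since 10·7 = 70 ≡ 1, so λ ≡ 13.
  x = λ² - 19 - 6 = 169 - 25 ≡ 6; y = λ·(19 - 6) - 17 ≡ 14. → (6, 14)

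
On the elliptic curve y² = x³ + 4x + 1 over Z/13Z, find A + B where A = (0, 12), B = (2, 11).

(0, 12) + (2, 11). λ = (11 - 12)/(2 - 0) ≡ 12/2 mod 13. 2⁻¹ ≡ 7 (mod 13), so λ ≡ 6.
  x = λ² - 0 - 2 = 36 - 2 ≡ 8; y = λ·(0 - 8) - 12 ≡ 5. → (8, 5)

(8, 5)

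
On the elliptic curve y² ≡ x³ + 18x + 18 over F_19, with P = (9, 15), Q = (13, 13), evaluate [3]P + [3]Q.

(6, 0)

First 3P:
Repeated addition: build up to 3P.
2P: tangent at (9, 15): λ = (3·9² + 18)/(2·15) ≡ 14/11. 11⁻¹ ≡ 7 (mod 19) since 11·7 = 77 ≡ 1, so λ ≡ 14·7 ≡ 3.
  x = λ² - 9 - 9 = 9 - 18 ≡ 10; y = λ·(9 - 10) - 15 ≡ 1. → (10, 1)
3P: (10, 1) + (9, 15). λ = (15 - 1)/(9 - 10) ≡ 14/18 mod 19. 18⁻¹ ≡ 18 (mod 19), so λ ≡ 5.
  x = λ² - 10 - 9 = 25 - 19 ≡ 6; y = λ·(10 - 6) - 1 ≡ 0. → (6, 0)
3P = (6, 0).
Next 3Q:
Repeated addition: build up to 3Q.
2Q: tangent at (13, 13): λ = (3·13² + 18)/(2·13) ≡ 12/7. 7⁻¹ ≡ 11 (mod 19) since 7·11 = 77 ≡ 1, so λ ≡ 12·11 ≡ 18.
  x = λ² - 13 - 13 = 324 - 26 ≡ 13; y = λ·(13 - 13) - 13 ≡ 6. → (13, 6)
3Q: (13, 6) + (13, 13): same x and y₁ ≡ -y₂, so the sum is 𝒪.
3Q = 𝒪.
Finally 3P + 3Q:
(6, 0) + 𝒪 = (6, 0) (identity).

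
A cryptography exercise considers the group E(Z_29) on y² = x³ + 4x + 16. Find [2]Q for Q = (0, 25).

tangent at (0, 25): λ = (3·0² + 4)/(2·25) ≡ 4/21. 21⁻¹ ≡ 18 (mod 29) since 21·18 = 378 ≡ 1, so λ ≡ 4·18 ≡ 14.
  x = λ² - 0 - 0 = 196 - 0 ≡ 22; y = λ·(0 - 22) - 25 ≡ 15. → (22, 15)

(22, 15)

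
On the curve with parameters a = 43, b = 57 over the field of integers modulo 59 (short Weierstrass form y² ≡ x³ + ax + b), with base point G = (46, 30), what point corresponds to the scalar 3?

(56, 14)

Repeated addition: build up to 3G.
2G: tangent at (46, 30): λ = (3·46² + 43)/(2·30) ≡ 19/1. 1⁻¹ ≡ 1 (mod 59) since 1·1 = 1 ≡ 1, so λ ≡ 19·1 ≡ 19.
  x = λ² - 46 - 46 = 361 - 92 ≡ 33; y = λ·(46 - 33) - 30 ≡ 40. → (33, 40)
3G: (33, 40) + (46, 30). λ = (30 - 40)/(46 - 33) ≡ 49/13 mod 59. 13⁻¹ ≡ 50 (mod 59), so λ ≡ 31.
  x = λ² - 33 - 46 = 961 - 79 ≡ 56; y = λ·(33 - 56) - 40 ≡ 14. → (56, 14)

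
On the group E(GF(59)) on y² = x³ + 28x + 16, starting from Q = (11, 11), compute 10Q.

Repeated addition: build up to 10Q.
2Q: tangent at (11, 11): λ = (3·11² + 28)/(2·11) ≡ 37/22. 22⁻¹ ≡ 51 (mod 59) since 22·51 = 1122 ≡ 1, so λ ≡ 37·51 ≡ 58.
  x = λ² - 11 - 11 = 3364 - 22 ≡ 38; y = λ·(11 - 38) - 11 ≡ 16. → (38, 16)
3Q: (38, 16) + (11, 11). λ = (11 - 16)/(11 - 38) ≡ 54/32 mod 59. 32⁻¹ ≡ 24 (mod 59) since 32·24 = 768 ≡ 1, so λ ≡ 57.
  x = λ² - 38 - 11 = 3249 - 49 ≡ 14; y = λ·(38 - 14) - 16 ≡ 54. → (14, 54)
4Q: (14, 54) + (11, 11). λ = (11 - 54)/(11 - 14) ≡ 16/56 mod 59. 56⁻¹ ≡ 39 (mod 59), so λ ≡ 34.
  x = λ² - 14 - 11 = 1156 - 25 ≡ 10; y = λ·(14 - 10) - 54 ≡ 23. → (10, 23)
5Q: (10, 23) + (11, 11). λ = (11 - 23)/(11 - 10) ≡ 47/1 mod 59. 1⁻¹ ≡ 1 (mod 59), so λ ≡ 47.
  x = λ² - 10 - 11 = 2209 - 21 ≡ 5; y = λ·(10 - 5) - 23 ≡ 35. → (5, 35)
6Q: (5, 35) + (11, 11). λ = (11 - 35)/(11 - 5) ≡ 35/6 mod 59. 6⁻¹ ≡ 10 (mod 59), so λ ≡ 55.
  x = λ² - 5 - 11 = 3025 - 16 ≡ 0; y = λ·(5 - 0) - 35 ≡ 4. → (0, 4)
7Q: (0, 4) + (11, 11). λ = (11 - 4)/(11 - 0) ≡ 7/11 mod 59. 11⁻¹ ≡ 43 (mod 59) since 11·43 = 473 ≡ 1, so λ ≡ 6.
  x = λ² - 0 - 11 = 36 - 11 ≡ 25; y = λ·(0 - 25) - 4 ≡ 23. → (25, 23)
8Q: (25, 23) + (11, 11). λ = (11 - 23)/(11 - 25) ≡ 47/45 mod 59. 45⁻¹ ≡ 21 (mod 59), so λ ≡ 43.
  x = λ² - 25 - 11 = 1849 - 36 ≡ 43; y = λ·(25 - 43) - 23 ≡ 29. → (43, 29)
9Q: (43, 29) + (11, 11). λ = (11 - 29)/(11 - 43) ≡ 41/27 mod 59. 27⁻¹ ≡ 35 (mod 59), so λ ≡ 19.
  x = λ² - 43 - 11 = 361 - 54 ≡ 12; y = λ·(43 - 12) - 29 ≡ 29. → (12, 29)
10Q: (12, 29) + (11, 11). λ = (11 - 29)/(11 - 12) ≡ 41/58 mod 59. 58⁻¹ ≡ 58 (mod 59), so λ ≡ 18.
  x = λ² - 12 - 11 = 324 - 23 ≡ 6; y = λ·(12 - 6) - 29 ≡ 20. → (6, 20)

(6, 20)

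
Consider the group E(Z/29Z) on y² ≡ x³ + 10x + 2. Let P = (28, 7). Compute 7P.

Double-and-add on 7 = (111)₂. Start with P = (28, 7) for the leading 1-bit.
double: tangent at (28, 7): λ = (3·28² + 10)/(2·7) ≡ 13/14. 14⁻¹ ≡ 27 (mod 29) since 14·27 = 378 ≡ 1, so λ ≡ 13·27 ≡ 3.
  x = λ² - 28 - 28 = 9 - 56 ≡ 11; y = λ·(28 - 11) - 7 ≡ 15. → (11, 15)
add P: (11, 15) + (28, 7). λ = (7 - 15)/(28 - 11) ≡ 21/17 mod 29. 17⁻¹ ≡ 12 (mod 29), so λ ≡ 20.
  x = λ² - 11 - 28 = 400 - 39 ≡ 13; y = λ·(11 - 13) - 15 ≡ 3. → (13, 3)
double: tangent at (13, 3): λ = (3·13² + 10)/(2·3) ≡ 24/6. 6⁻¹ ≡ 5 (mod 29) since 6·5 = 30 ≡ 1, so λ ≡ 24·5 ≡ 4.
  x = λ² - 13 - 13 = 16 - 26 ≡ 19; y = λ·(13 - 19) - 3 ≡ 2. → (19, 2)
add P: (19, 2) + (28, 7). λ = (7 - 2)/(28 - 19) ≡ 5/9 mod 29. 9⁻¹ ≡ 13 (mod 29), so λ ≡ 7.
  x = λ² - 19 - 28 = 49 - 47 ≡ 2; y = λ·(19 - 2) - 2 ≡ 1. → (2, 1)

(2, 1)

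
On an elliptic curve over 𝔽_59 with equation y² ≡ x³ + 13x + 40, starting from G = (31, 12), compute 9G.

(58, 47)

Double-and-add on 9 = (1001)₂. Start with G = (31, 12) for the leading 1-bit.
double: tangent at (31, 12): λ = (3·31² + 13)/(2·12) ≡ 5/24. 24⁻¹ ≡ 32 (mod 59) since 24·32 = 768 ≡ 1, so λ ≡ 5·32 ≡ 42.
  x = λ² - 31 - 31 = 1764 - 62 ≡ 50; y = λ·(31 - 50) - 12 ≡ 16. → (50, 16)
double: tangent at (50, 16): λ = (3·50² + 13)/(2·16) ≡ 20/32. 32⁻¹ ≡ 24 (mod 59) since 32·24 = 768 ≡ 1, so λ ≡ 20·24 ≡ 8.
  x = λ² - 50 - 50 = 64 - 100 ≡ 23; y = λ·(50 - 23) - 16 ≡ 23. → (23, 23)
double: tangent at (23, 23): λ = (3·23² + 13)/(2·23) ≡ 7/46. 46⁻¹ ≡ 9 (mod 59) since 46·9 = 414 ≡ 1, so λ ≡ 7·9 ≡ 4.
  x = λ² - 23 - 23 = 16 - 46 ≡ 29; y = λ·(23 - 29) - 23 ≡ 12. → (29, 12)
add G: (29, 12) + (31, 12). λ = (12 - 12)/(31 - 29) ≡ 0/2 mod 59. 2⁻¹ ≡ 30 (mod 59), so λ ≡ 0.
  x = λ² - 29 - 31 = 0 - 60 ≡ 58; y = λ·(29 - 58) - 12 ≡ 47. → (58, 47)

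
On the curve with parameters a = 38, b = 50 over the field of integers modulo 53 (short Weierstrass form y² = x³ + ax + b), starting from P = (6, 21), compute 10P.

Double-and-add on 10 = (1010)₂. Start with P = (6, 21) for the leading 1-bit.
double: tangent at (6, 21): λ = (3·6² + 38)/(2·21) ≡ 40/42. 42⁻¹ ≡ 24 (mod 53) since 42·24 = 1008 ≡ 1, so λ ≡ 40·24 ≡ 6.
  x = λ² - 6 - 6 = 36 - 12 ≡ 24; y = λ·(6 - 24) - 21 ≡ 30. → (24, 30)
double: tangent at (24, 30): λ = (3·24² + 38)/(2·30) ≡ 17/7. 7⁻¹ ≡ 38 (mod 53) since 7·38 = 266 ≡ 1, so λ ≡ 17·38 ≡ 10.
  x = λ² - 24 - 24 = 100 - 48 ≡ 52; y = λ·(24 - 52) - 30 ≡ 8. → (52, 8)
add P: (52, 8) + (6, 21). λ = (21 - 8)/(6 - 52) ≡ 13/7 mod 53. 7⁻¹ ≡ 38 (mod 53) since 7·38 = 266 ≡ 1, so λ ≡ 17.
  x = λ² - 52 - 6 = 289 - 58 ≡ 19; y = λ·(52 - 19) - 8 ≡ 23. → (19, 23)
double: tangent at (19, 23): λ = (3·19² + 38)/(2·23) ≡ 8/46. 46⁻¹ ≡ 15 (mod 53) since 46·15 = 690 ≡ 1, so λ ≡ 8·15 ≡ 14.
  x = λ² - 19 - 19 = 196 - 38 ≡ 52; y = λ·(19 - 52) - 23 ≡ 45. → (52, 45)

(52, 45)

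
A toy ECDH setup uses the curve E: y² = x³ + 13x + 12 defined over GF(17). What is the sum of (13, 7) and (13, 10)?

O

The two points share x = 13 and their y-coordinates satisfy 7 + 10 ≡ 0 (mod 17), so they are inverses. Their sum is O.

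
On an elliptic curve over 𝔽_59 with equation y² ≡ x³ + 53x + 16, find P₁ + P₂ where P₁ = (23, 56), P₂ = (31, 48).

(6, 45)

(23, 56) + (31, 48). λ = (48 - 56)/(31 - 23) ≡ 51/8 mod 59. 8⁻¹ ≡ 37 (mod 59), so λ ≡ 58.
  x = λ² - 23 - 31 = 3364 - 54 ≡ 6; y = λ·(23 - 6) - 56 ≡ 45. → (6, 45)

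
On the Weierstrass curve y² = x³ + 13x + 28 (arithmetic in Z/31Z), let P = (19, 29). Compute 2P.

tangent at (19, 29): λ = (3·19² + 13)/(2·29) ≡ 11/27. 27⁻¹ ≡ 23 (mod 31), so λ ≡ 11·23 ≡ 5.
  x = λ² - 19 - 19 = 25 - 38 ≡ 18; y = λ·(19 - 18) - 29 ≡ 7. → (18, 7)

(18, 7)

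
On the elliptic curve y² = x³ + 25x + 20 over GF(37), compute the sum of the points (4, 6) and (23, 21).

(4, 6) + (23, 21). λ = (21 - 6)/(23 - 4) ≡ 15/19 mod 37. 19⁻¹ ≡ 2 (mod 37), so λ ≡ 30.
  x = λ² - 4 - 23 = 900 - 27 ≡ 22; y = λ·(4 - 22) - 6 ≡ 9. → (22, 9)

(22, 9)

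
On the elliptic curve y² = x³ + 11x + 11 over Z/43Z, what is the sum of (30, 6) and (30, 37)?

The two points share x = 30 and their y-coordinates satisfy 6 + 37 ≡ 0 (mod 43), so they are inverses. Their sum is 𝒪.

O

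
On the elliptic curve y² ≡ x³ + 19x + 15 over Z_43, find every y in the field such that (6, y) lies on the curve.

x³ + 19x + 15 = 345 ≡ 1 (mod 43).
Square roots of 1 mod 43: 1 and 42 (since 1² = 1 ≡ 1).

1, 42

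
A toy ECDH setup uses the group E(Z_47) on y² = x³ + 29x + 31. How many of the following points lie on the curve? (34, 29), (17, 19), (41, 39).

3

(34, 29): 29² ≡ 42, rhs ≡ 42 → on.
(17, 19): 19² ≡ 32, rhs ≡ 32 → on.
(41, 39): 39² ≡ 17, rhs ≡ 17 → on.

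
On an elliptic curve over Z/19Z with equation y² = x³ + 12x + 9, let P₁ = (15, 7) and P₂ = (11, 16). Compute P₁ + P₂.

(15, 7) + (11, 16). λ = (16 - 7)/(11 - 15) ≡ 9/15 mod 19. 15⁻¹ ≡ 14 (mod 19) since 15·14 = 210 ≡ 1, so λ ≡ 12.
  x = λ² - 15 - 11 = 144 - 26 ≡ 4; y = λ·(15 - 4) - 7 ≡ 11. → (4, 11)

(4, 11)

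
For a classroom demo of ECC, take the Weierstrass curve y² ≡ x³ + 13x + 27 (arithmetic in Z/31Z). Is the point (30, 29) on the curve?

no

y² = 29² ≡ 4; x³ + 13x + 27 = 27417 ≡ 13 (mod 31). 4 ≠ 13.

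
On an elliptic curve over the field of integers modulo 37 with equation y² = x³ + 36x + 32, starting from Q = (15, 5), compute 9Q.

(15, 5)

Double-and-add on 9 = (1001)₂. Start with Q = (15, 5) for the leading 1-bit.
double: tangent at (15, 5): λ = (3·15² + 36)/(2·5) ≡ 8/10. 10⁻¹ ≡ 26 (mod 37) since 10·26 = 260 ≡ 1, so λ ≡ 8·26 ≡ 23.
  x = λ² - 15 - 15 = 529 - 30 ≡ 18; y = λ·(15 - 18) - 5 ≡ 0. → (18, 0)
double: (18, 0) + (18, 0): same x and y₁ ≡ -y₂, so the sum is O.
double: O + O = O (identity).
add Q: O + (15, 5) = (15, 5) (identity).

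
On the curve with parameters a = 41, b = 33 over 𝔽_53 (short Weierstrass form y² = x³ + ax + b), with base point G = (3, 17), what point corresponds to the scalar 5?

(40, 35)

Repeated addition: build up to 5G.
2G: tangent at (3, 17): λ = (3·3² + 41)/(2·17) ≡ 15/34. 34⁻¹ ≡ 39 (mod 53), so λ ≡ 15·39 ≡ 2.
  x = λ² - 3 - 3 = 4 - 6 ≡ 51; y = λ·(3 - 51) - 17 ≡ 46. → (51, 46)
3G: (51, 46) + (3, 17). λ = (17 - 46)/(3 - 51) ≡ 24/5 mod 53. 5⁻¹ ≡ 32 (mod 53), so λ ≡ 26.
  x = λ² - 51 - 3 = 676 - 54 ≡ 39; y = λ·(51 - 39) - 46 ≡ 1. → (39, 1)
4G: (39, 1) + (3, 17). λ = (17 - 1)/(3 - 39) ≡ 16/17 mod 53. 17⁻¹ ≡ 25 (mod 53) since 17·25 = 425 ≡ 1, so λ ≡ 29.
  x = λ² - 39 - 3 = 841 - 42 ≡ 4; y = λ·(39 - 4) - 1 ≡ 7. → (4, 7)
5G: (4, 7) + (3, 17). λ = (17 - 7)/(3 - 4) ≡ 10/52 mod 53. 52⁻¹ ≡ 52 (mod 53), so λ ≡ 43.
  x = λ² - 4 - 3 = 1849 - 7 ≡ 40; y = λ·(4 - 40) - 7 ≡ 35. → (40, 35)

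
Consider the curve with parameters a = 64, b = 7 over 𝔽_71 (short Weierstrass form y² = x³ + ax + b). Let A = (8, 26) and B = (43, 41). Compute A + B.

(8, 26) + (43, 41). λ = (41 - 26)/(43 - 8) ≡ 15/35 mod 71. 35⁻¹ ≡ 69 (mod 71), so λ ≡ 41.
  x = λ² - 8 - 43 = 1681 - 51 ≡ 68; y = λ·(8 - 68) - 26 ≡ 70. → (68, 70)

(68, 70)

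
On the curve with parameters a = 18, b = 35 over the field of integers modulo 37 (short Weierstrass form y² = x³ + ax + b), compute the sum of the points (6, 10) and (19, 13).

(6, 10) + (19, 13). λ = (13 - 10)/(19 - 6) ≡ 3/13 mod 37. 13⁻¹ ≡ 20 (mod 37), so λ ≡ 23.
  x = λ² - 6 - 19 = 529 - 25 ≡ 23; y = λ·(6 - 23) - 10 ≡ 6. → (23, 6)

(23, 6)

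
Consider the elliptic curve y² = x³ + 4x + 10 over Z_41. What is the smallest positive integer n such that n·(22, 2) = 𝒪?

2P: tangent at (22, 2): λ = (3·22² + 4)/(2·2) ≡ 21/4. 4⁻¹ ≡ 31 (mod 41), so λ ≡ 21·31 ≡ 36.
  x = λ² - 22 - 22 = 1296 - 44 ≡ 22; y = λ·(22 - 22) - 2 ≡ 39. → (22, 39)
3P: (22, 39) + (22, 2): same x and y₁ ≡ -y₂, so the sum is 𝒪.
3P = 𝒪, so the order is 3.

3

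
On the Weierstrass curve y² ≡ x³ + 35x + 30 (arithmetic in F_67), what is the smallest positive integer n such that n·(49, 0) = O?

2P: (49, 0) + (49, 0): same x and y₁ ≡ -y₂, so the sum is O.
2P = O, so the order is 2.

2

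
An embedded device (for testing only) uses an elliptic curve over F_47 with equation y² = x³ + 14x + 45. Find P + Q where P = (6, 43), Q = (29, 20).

(13, 11)

(6, 43) + (29, 20). λ = (20 - 43)/(29 - 6) ≡ 24/23 mod 47. 23⁻¹ ≡ 45 (mod 47), so λ ≡ 46.
  x = λ² - 6 - 29 = 2116 - 35 ≡ 13; y = λ·(6 - 13) - 43 ≡ 11. → (13, 11)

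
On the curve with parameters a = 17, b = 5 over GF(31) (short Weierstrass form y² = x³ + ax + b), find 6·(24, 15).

(7, 8)

Write G = (24, 15).
Double-and-add on 6 = (110)₂. Start with G = (24, 15) for the leading 1-bit.
double: tangent at (24, 15): λ = (3·24² + 17)/(2·15) ≡ 9/30. 30⁻¹ ≡ 30 (mod 31), so λ ≡ 9·30 ≡ 22.
  x = λ² - 24 - 24 = 484 - 48 ≡ 2; y = λ·(24 - 2) - 15 ≡ 4. → (2, 4)
add G: (2, 4) + (24, 15). λ = (15 - 4)/(24 - 2) ≡ 11/22 mod 31. 22⁻¹ ≡ 24 (mod 31) since 22·24 = 528 ≡ 1, so λ ≡ 16.
  x = λ² - 2 - 24 = 256 - 26 ≡ 13; y = λ·(2 - 13) - 4 ≡ 6. → (13, 6)
double: tangent at (13, 6): λ = (3·13² + 17)/(2·6) ≡ 28/12. 12⁻¹ ≡ 13 (mod 31), so λ ≡ 28·13 ≡ 23.
  x = λ² - 13 - 13 = 529 - 26 ≡ 7; y = λ·(13 - 7) - 6 ≡ 8. → (7, 8)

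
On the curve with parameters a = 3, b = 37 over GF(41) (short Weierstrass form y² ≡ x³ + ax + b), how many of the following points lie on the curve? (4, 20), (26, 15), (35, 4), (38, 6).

(4, 20): 20² ≡ 31, rhs ≡ 31 → on.
(26, 15): 15² ≡ 20, rhs ≡ 20 → on.
(35, 4): 4² ≡ 16, rhs ≡ 8 → off.
(38, 6): 6² ≡ 36, rhs ≡ 1 → off.

2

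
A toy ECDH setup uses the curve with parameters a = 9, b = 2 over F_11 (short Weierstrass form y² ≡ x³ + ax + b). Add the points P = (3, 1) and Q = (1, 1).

(7, 10)

(3, 1) + (1, 1). λ = (1 - 1)/(1 - 3) ≡ 0/9 mod 11. 9⁻¹ ≡ 5 (mod 11) since 9·5 = 45 ≡ 1, so λ ≡ 0.
  x = λ² - 3 - 1 = 0 - 4 ≡ 7; y = λ·(3 - 7) - 1 ≡ 10. → (7, 10)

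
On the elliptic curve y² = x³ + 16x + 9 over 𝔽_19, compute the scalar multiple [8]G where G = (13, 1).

Double-and-add on 8 = (1000)₂. Start with G = (13, 1) for the leading 1-bit.
double: tangent at (13, 1): λ = (3·13² + 16)/(2·1) ≡ 10/2. 2⁻¹ ≡ 10 (mod 19), so λ ≡ 10·10 ≡ 5.
  x = λ² - 13 - 13 = 25 - 26 ≡ 18; y = λ·(13 - 18) - 1 ≡ 12. → (18, 12)
double: tangent at (18, 12): λ = (3·18² + 16)/(2·12) ≡ 0/5. 5⁻¹ ≡ 4 (mod 19) since 5·4 = 20 ≡ 1, so λ ≡ 0·4 ≡ 0.
  x = λ² - 18 - 18 = 0 - 36 ≡ 2; y = λ·(18 - 2) - 12 ≡ 7. → (2, 7)
double: tangent at (2, 7): λ = (3·2² + 16)/(2·7) ≡ 9/14. 14⁻¹ ≡ 15 (mod 19), so λ ≡ 9·15 ≡ 2.
  x = λ² - 2 - 2 = 4 - 4 ≡ 0; y = λ·(2 - 0) - 7 ≡ 16. → (0, 16)

(0, 16)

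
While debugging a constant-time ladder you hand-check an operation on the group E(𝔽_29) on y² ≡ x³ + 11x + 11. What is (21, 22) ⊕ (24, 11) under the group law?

(20, 13)

(21, 22) + (24, 11). λ = (11 - 22)/(24 - 21) ≡ 18/3 mod 29. 3⁻¹ ≡ 10 (mod 29) since 3·10 = 30 ≡ 1, so λ ≡ 6.
  x = λ² - 21 - 24 = 36 - 45 ≡ 20; y = λ·(21 - 20) - 22 ≡ 13. → (20, 13)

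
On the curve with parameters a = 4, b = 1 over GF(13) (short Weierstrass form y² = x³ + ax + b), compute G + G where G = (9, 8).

tangent at (9, 8): λ = (3·9² + 4)/(2·8) ≡ 0/3. 3⁻¹ ≡ 9 (mod 13) since 3·9 = 27 ≡ 1, so λ ≡ 0·9 ≡ 0.
  x = λ² - 9 - 9 = 0 - 18 ≡ 8; y = λ·(9 - 8) - 8 ≡ 5. → (8, 5)

(8, 5)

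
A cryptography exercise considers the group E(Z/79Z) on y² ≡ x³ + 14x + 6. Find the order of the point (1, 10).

11

2P: tangent at (1, 10): λ = (3·1² + 14)/(2·10) ≡ 17/20. 20⁻¹ ≡ 4 (mod 79) since 20·4 = 80 ≡ 1, so λ ≡ 17·4 ≡ 68.
  x = λ² - 1 - 1 = 4624 - 2 ≡ 40; y = λ·(1 - 40) - 10 ≡ 24. → (40, 24)
3P: (40, 24) + (1, 10). λ = (10 - 24)/(1 - 40) ≡ 65/40 mod 79. 40⁻¹ ≡ 2 (mod 79) since 40·2 = 80 ≡ 1, so λ ≡ 51.
  x = λ² - 40 - 1 = 2601 - 41 ≡ 32; y = λ·(40 - 32) - 24 ≡ 68. → (32, 68)
4P: (32, 68) + (1, 10). λ = (10 - 68)/(1 - 32) ≡ 21/48 mod 79. 48⁻¹ ≡ 28 (mod 79), so λ ≡ 35.
  x = λ² - 32 - 1 = 1225 - 33 ≡ 7; y = λ·(32 - 7) - 68 ≡ 17. → (7, 17)
5P: (7, 17) + (1, 10). λ = (10 - 17)/(1 - 7) ≡ 72/73 mod 79. 73⁻¹ ≡ 13 (mod 79), so λ ≡ 67.
  x = λ² - 7 - 1 = 4489 - 8 ≡ 57; y = λ·(7 - 57) - 17 ≡ 30. → (57, 30)
6P: (57, 30) + (1, 10). λ = (10 - 30)/(1 - 57) ≡ 59/23 mod 79. 23⁻¹ ≡ 55 (mod 79), so λ ≡ 6.
  x = λ² - 57 - 1 = 36 - 58 ≡ 57; y = λ·(57 - 57) - 30 ≡ 49. → (57, 49)
7P: (57, 49) + (1, 10). λ = (10 - 49)/(1 - 57) ≡ 40/23 mod 79. 23⁻¹ ≡ 55 (mod 79), so λ ≡ 67.
  x = λ² - 57 - 1 = 4489 - 58 ≡ 7; y = λ·(57 - 7) - 49 ≡ 62. → (7, 62)
8P: (7, 62) + (1, 10). λ = (10 - 62)/(1 - 7) ≡ 27/73 mod 79. 73⁻¹ ≡ 13 (mod 79), so λ ≡ 35.
  x = λ² - 7 - 1 = 1225 - 8 ≡ 32; y = λ·(7 - 32) - 62 ≡ 11. → (32, 11)
9P: (32, 11) + (1, 10). λ = (10 - 11)/(1 - 32) ≡ 78/48 mod 79. 48⁻¹ ≡ 28 (mod 79) since 48·28 = 1344 ≡ 1, so λ ≡ 51.
  x = λ² - 32 - 1 = 2601 - 33 ≡ 40; y = λ·(32 - 40) - 11 ≡ 55. → (40, 55)
10P: (40, 55) + (1, 10). λ = (10 - 55)/(1 - 40) ≡ 34/40 mod 79. 40⁻¹ ≡ 2 (mod 79), so λ ≡ 68.
  x = λ² - 40 - 1 = 4624 - 41 ≡ 1; y = λ·(40 - 1) - 55 ≡ 69. → (1, 69)
11P: (1, 69) + (1, 10): same x and y₁ ≡ -y₂, so the sum is O.
11P = O, so the order is 11.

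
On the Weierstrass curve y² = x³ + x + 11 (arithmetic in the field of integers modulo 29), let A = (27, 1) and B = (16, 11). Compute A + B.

(27, 1) + (16, 11). λ = (11 - 1)/(16 - 27) ≡ 10/18 mod 29. 18⁻¹ ≡ 21 (mod 29) since 18·21 = 378 ≡ 1, so λ ≡ 7.
  x = λ² - 27 - 16 = 49 - 43 ≡ 6; y = λ·(27 - 6) - 1 ≡ 1. → (6, 1)

(6, 1)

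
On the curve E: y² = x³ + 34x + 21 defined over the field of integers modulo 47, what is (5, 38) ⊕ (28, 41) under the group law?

(5, 38) + (28, 41). λ = (41 - 38)/(28 - 5) ≡ 3/23 mod 47. 23⁻¹ ≡ 45 (mod 47), so λ ≡ 41.
  x = λ² - 5 - 28 = 1681 - 33 ≡ 3; y = λ·(5 - 3) - 38 ≡ 44. → (3, 44)

(3, 44)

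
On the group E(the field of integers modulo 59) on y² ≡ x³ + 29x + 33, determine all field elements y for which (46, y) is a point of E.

x³ + 29x + 33 = 98703 ≡ 55 (mod 59).
55 is a non-residue mod 59; no y exists.

none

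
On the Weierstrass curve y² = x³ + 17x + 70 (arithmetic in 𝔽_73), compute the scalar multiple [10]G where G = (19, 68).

(57, 70)

Double-and-add on 10 = (1010)₂. Start with G = (19, 68) for the leading 1-bit.
double: tangent at (19, 68): λ = (3·19² + 17)/(2·68) ≡ 5/63. 63⁻¹ ≡ 51 (mod 73), so λ ≡ 5·51 ≡ 36.
  x = λ² - 19 - 19 = 1296 - 38 ≡ 17; y = λ·(19 - 17) - 68 ≡ 4. → (17, 4)
double: tangent at (17, 4): λ = (3·17² + 17)/(2·4) ≡ 8/8. 8⁻¹ ≡ 64 (mod 73), so λ ≡ 8·64 ≡ 1.
  x = λ² - 17 - 17 = 1 - 34 ≡ 40; y = λ·(17 - 40) - 4 ≡ 46. → (40, 46)
add G: (40, 46) + (19, 68). λ = (68 - 46)/(19 - 40) ≡ 22/52 mod 73. 52⁻¹ ≡ 66 (mod 73), so λ ≡ 65.
  x = λ² - 40 - 19 = 4225 - 59 ≡ 5; y = λ·(40 - 5) - 46 ≡ 39. → (5, 39)
double: tangent at (5, 39): λ = (3·5² + 17)/(2·39) ≡ 19/5. 5⁻¹ ≡ 44 (mod 73) since 5·44 = 220 ≡ 1, so λ ≡ 19·44 ≡ 33.
  x = λ² - 5 - 5 = 1089 - 10 ≡ 57; y = λ·(5 - 57) - 39 ≡ 70. → (57, 70)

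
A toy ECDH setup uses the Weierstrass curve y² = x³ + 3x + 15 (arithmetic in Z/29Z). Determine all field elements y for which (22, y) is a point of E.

x³ + 3x + 15 = 10729 ≡ 28 (mod 29).
Square roots of 28 mod 29: 12 and 17 (since 12² = 144 ≡ 28).

12, 17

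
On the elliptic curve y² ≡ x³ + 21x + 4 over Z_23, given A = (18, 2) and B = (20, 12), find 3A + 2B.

First 3A:
Repeated addition: build up to 3A.
2A: tangent at (18, 2): λ = (3·18² + 21)/(2·2) ≡ 4/4. 4⁻¹ ≡ 6 (mod 23), so λ ≡ 4·6 ≡ 1.
  x = λ² - 18 - 18 = 1 - 36 ≡ 11; y = λ·(18 - 11) - 2 ≡ 5. → (11, 5)
3A: (11, 5) + (18, 2). λ = (2 - 5)/(18 - 11) ≡ 20/7 mod 23. 7⁻¹ ≡ 10 (mod 23), so λ ≡ 16.
  x = λ² - 11 - 18 = 256 - 29 ≡ 20; y = λ·(11 - 20) - 5 ≡ 12. → (20, 12)
3A = (20, 12).
Next 2B:
Repeated addition: build up to 2B.
2B: tangent at (20, 12): λ = (3·20² + 21)/(2·12) ≡ 2/1. 1⁻¹ ≡ 1 (mod 23), so λ ≡ 2·1 ≡ 2.
  x = λ² - 20 - 20 = 4 - 40 ≡ 10; y = λ·(20 - 10) - 12 ≡ 8. → (10, 8)
2B = (10, 8).
Finally 3A + 2B:
(20, 12) + (10, 8). λ = (8 - 12)/(10 - 20) ≡ 19/13 mod 23. 13⁻¹ ≡ 16 (mod 23), so λ ≡ 5.
  x = λ² - 20 - 10 = 25 - 30 ≡ 18; y = λ·(20 - 18) - 12 ≡ 21. → (18, 21)

(18, 21)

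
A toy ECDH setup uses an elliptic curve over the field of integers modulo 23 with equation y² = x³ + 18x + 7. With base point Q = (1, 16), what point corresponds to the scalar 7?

(11, 8)

Repeated addition: build up to 7Q.
2Q: tangent at (1, 16): λ = (3·1² + 18)/(2·16) ≡ 21/9. 9⁻¹ ≡ 18 (mod 23) since 9·18 = 162 ≡ 1, so λ ≡ 21·18 ≡ 10.
  x = λ² - 1 - 1 = 100 - 2 ≡ 6; y = λ·(1 - 6) - 16 ≡ 3. → (6, 3)
3Q: (6, 3) + (1, 16). λ = (16 - 3)/(1 - 6) ≡ 13/18 mod 23. 18⁻¹ ≡ 9 (mod 23) since 18·9 = 162 ≡ 1, so λ ≡ 2.
  x = λ² - 6 - 1 = 4 - 7 ≡ 20; y = λ·(6 - 20) - 3 ≡ 15. → (20, 15)
4Q: (20, 15) + (1, 16). λ = (16 - 15)/(1 - 20) ≡ 1/4 mod 23. 4⁻¹ ≡ 6 (mod 23) since 4·6 = 24 ≡ 1, so λ ≡ 6.
  x = λ² - 20 - 1 = 36 - 21 ≡ 15; y = λ·(20 - 15) - 15 ≡ 15. → (15, 15)
5Q: (15, 15) + (1, 16). λ = (16 - 15)/(1 - 15) ≡ 1/9 mod 23. 9⁻¹ ≡ 18 (mod 23) since 9·18 = 162 ≡ 1, so λ ≡ 18.
  x = λ² - 15 - 1 = 324 - 16 ≡ 9; y = λ·(15 - 9) - 15 ≡ 1. → (9, 1)
6Q: (9, 1) + (1, 16). λ = (16 - 1)/(1 - 9) ≡ 15/15 mod 23. 15⁻¹ ≡ 20 (mod 23), so λ ≡ 1.
  x = λ² - 9 - 1 = 1 - 10 ≡ 14; y = λ·(9 - 14) - 1 ≡ 17. → (14, 17)
7Q: (14, 17) + (1, 16). λ = (16 - 17)/(1 - 14) ≡ 22/10 mod 23. 10⁻¹ ≡ 7 (mod 23), so λ ≡ 16.
  x = λ² - 14 - 1 = 256 - 15 ≡ 11; y = λ·(14 - 11) - 17 ≡ 8. → (11, 8)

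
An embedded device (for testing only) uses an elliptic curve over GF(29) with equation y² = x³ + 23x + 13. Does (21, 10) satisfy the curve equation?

yes

y² = 10² ≡ 13; x³ + 23x + 13 = 9757 ≡ 13 (mod 29). 13 = 13.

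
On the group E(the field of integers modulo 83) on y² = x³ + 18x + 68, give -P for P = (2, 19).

(2, 64)

-(2, 19) = (2, -19 mod 83) = (2, 64).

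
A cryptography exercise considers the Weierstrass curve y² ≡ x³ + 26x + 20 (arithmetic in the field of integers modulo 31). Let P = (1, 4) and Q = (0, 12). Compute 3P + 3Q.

First 3P:
Repeated addition: build up to 3P.
2P: tangent at (1, 4): λ = (3·1² + 26)/(2·4) ≡ 29/8. 8⁻¹ ≡ 4 (mod 31) since 8·4 = 32 ≡ 1, so λ ≡ 29·4 ≡ 23.
  x = λ² - 1 - 1 = 529 - 2 ≡ 0; y = λ·(1 - 0) - 4 ≡ 19. → (0, 19)
3P: (0, 19) + (1, 4). λ = (4 - 19)/(1 - 0) ≡ 16/1 mod 31. 1⁻¹ ≡ 1 (mod 31), so λ ≡ 16.
  x = λ² - 0 - 1 = 256 - 1 ≡ 7; y = λ·(0 - 7) - 19 ≡ 24. → (7, 24)
3P = (7, 24).
Next 3Q:
Repeated addition: build up to 3Q.
2Q: tangent at (0, 12): λ = (3·0² + 26)/(2·12) ≡ 26/24. 24⁻¹ ≡ 22 (mod 31), so λ ≡ 26·22 ≡ 14.
  x = λ² - 0 - 0 = 196 - 0 ≡ 10; y = λ·(0 - 10) - 12 ≡ 3. → (10, 3)
3Q: (10, 3) + (0, 12). λ = (12 - 3)/(0 - 10) ≡ 9/21 mod 31. 21⁻¹ ≡ 3 (mod 31) since 21·3 = 63 ≡ 1, so λ ≡ 27.
  x = λ² - 10 - 0 = 729 - 10 ≡ 6; y = λ·(10 - 6) - 3 ≡ 12. → (6, 12)
3Q = (6, 12).
Finally 3P + 3Q:
(7, 24) + (6, 12). λ = (12 - 24)/(6 - 7) ≡ 19/30 mod 31. 30⁻¹ ≡ 30 (mod 31) since 30·30 = 900 ≡ 1, so λ ≡ 12.
  x = λ² - 7 - 6 = 144 - 13 ≡ 7; y = λ·(7 - 7) - 24 ≡ 7. → (7, 7)

(7, 7)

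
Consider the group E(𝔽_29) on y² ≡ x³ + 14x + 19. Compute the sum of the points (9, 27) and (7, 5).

(9, 27) + (7, 5). λ = (5 - 27)/(7 - 9) ≡ 7/27 mod 29. 27⁻¹ ≡ 14 (mod 29), so λ ≡ 11.
  x = λ² - 9 - 7 = 121 - 16 ≡ 18; y = λ·(9 - 18) - 27 ≡ 19. → (18, 19)

(18, 19)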